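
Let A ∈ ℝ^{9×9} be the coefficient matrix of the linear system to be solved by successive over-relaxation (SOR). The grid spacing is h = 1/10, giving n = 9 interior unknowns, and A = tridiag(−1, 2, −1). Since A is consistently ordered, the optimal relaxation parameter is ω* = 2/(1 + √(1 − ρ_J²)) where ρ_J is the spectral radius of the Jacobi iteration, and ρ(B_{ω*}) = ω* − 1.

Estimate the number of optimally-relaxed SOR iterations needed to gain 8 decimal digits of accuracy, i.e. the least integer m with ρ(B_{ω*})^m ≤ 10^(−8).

spectrum of D⁻¹(L+U) = {cos(kπ/10) : 1≤k≤9}; ρ_J = cos(π/10) = 0.9510565.
1 − cos²(π/10) = sin²(π/10) ⇒ √(1−ρ_J²) = sin(π/10) = 0.3090170.
[ω*] 2 ÷ (1 + 0.3090170) = 2 ÷ 1.3090170 = 1.5278640.
At ω = 1.5278640 every |λ(B_ω)| = ω−1, so ρ_SOR = 0.5278640.
8·ln10 = 18.4207; −ln(0.5278640) = 0.638917; m = ⌈18.4207/0.638917⌉ = ⌈28.831⌉ = 29.

m = 29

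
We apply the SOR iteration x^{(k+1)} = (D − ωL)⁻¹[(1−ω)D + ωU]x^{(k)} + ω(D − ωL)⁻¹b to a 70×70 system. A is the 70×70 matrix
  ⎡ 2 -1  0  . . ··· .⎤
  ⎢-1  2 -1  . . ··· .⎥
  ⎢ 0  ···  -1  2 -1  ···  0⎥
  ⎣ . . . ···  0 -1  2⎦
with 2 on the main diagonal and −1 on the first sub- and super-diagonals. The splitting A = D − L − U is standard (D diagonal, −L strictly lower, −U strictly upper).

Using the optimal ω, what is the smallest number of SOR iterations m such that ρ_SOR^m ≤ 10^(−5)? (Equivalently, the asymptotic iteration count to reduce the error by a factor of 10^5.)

m = 131

n=70: λ(B_J) = 1 − λ(A)/2 = cos(kπ/71); k=1 gives ρ_J = 0.9990212.
root = sin(π/71) = 0.0442333  (since 1−cos² = sin²).
ω* = 2/(1+0.0442333) = 1.9152808
Hence ρ(B_{ω*}) = 1.9152808 − 1 = 0.9152808.
5·ln10 = 11.5129; −ln(0.9152808) = 0.0885244; m = ⌈11.5129/0.0885244⌉ = ⌈130.053⌉ = 131.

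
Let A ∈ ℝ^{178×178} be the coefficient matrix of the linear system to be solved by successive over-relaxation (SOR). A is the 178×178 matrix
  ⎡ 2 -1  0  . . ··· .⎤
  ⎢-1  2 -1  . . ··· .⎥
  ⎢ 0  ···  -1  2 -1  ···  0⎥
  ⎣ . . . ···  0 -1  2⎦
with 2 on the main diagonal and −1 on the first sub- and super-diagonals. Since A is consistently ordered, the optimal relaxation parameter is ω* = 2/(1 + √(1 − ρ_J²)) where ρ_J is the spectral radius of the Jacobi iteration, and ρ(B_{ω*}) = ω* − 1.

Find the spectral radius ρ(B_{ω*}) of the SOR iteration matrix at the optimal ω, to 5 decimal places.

B_J for the 178×178 system has eigenvalues cos(kπ/179); ρ_J = cos(π/179) = 0.99985.
√(1−ρ_J²) simplifies to sin(π/179) = 0.017550.
ω* = 2/(1 + 0.017550) = 2/1.017550 = 1.96551.
Hence ρ(B_{ω*}) = 1.96551 − 1 = 0.96551.

ρ_SOR = 0.96551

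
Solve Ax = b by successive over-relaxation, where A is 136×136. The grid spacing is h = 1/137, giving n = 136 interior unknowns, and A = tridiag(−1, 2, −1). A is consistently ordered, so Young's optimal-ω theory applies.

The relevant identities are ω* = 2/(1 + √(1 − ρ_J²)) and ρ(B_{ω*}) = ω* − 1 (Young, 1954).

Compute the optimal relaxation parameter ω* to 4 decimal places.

ω* = 1.9552

B_J for the 136×136 system has eigenvalues cos(kπ/137); ρ_J = cos(π/137) = 0.9997.
1 − cos²(π/137) = sin²(π/137) ⇒ √(1−ρ_J²) = sin(π/137) = 0.02293.
[ω*] 2 ÷ (1 + 0.02293) = 2 ÷ 1.02293 = 1.9552.
and ρ(B_{ω*}) = 1.9552 − 1 = 0.9552.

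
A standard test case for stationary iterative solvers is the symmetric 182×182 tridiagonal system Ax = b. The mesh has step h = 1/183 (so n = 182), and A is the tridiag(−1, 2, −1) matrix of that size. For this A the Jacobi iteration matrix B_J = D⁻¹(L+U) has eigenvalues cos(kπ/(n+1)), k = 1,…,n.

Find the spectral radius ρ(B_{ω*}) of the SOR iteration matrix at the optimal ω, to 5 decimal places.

spectrum of D⁻¹(L+U) = {cos(kπ/183) : 1≤k≤182}; ρ_J = cos(π/183) = 0.99985.
√(1−ρ_J²) = |sin(π/183)| = 0.017166
ω* = 2/(1 + 0.017166) = 2/1.017166 = 1.96625.
ρ_SOR = ω* − 1 = 1.96625 − 1 = 0.96625.

ρ_SOR = 0.96625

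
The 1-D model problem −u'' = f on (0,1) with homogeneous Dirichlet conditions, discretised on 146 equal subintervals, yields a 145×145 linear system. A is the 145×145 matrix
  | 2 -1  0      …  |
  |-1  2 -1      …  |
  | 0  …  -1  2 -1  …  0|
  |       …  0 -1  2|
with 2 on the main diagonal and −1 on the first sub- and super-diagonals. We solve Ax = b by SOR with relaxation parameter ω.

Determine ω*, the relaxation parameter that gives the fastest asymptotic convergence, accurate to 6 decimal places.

With n=145, ρ(Jacobi) = cos(π/146) = 0.999769.
√(1−ρ_J²) = |sin(π/146)| = 0.0215161
ω* = 2 / (1 + 0.0215161) = 2 / 1.0215161 ≈ 1.957874.
ρ_SOR = ω* − 1 ≈ 0.957874.

ω* = 1.957874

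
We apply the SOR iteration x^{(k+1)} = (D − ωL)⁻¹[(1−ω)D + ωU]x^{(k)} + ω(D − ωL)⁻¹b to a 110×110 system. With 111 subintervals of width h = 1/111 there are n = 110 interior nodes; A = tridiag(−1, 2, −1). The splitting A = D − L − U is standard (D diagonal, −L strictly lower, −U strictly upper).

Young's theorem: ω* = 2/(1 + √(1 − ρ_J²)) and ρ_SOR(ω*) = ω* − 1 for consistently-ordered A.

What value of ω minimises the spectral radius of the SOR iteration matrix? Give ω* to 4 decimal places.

B_J for the 110×110 system has eigenvalues cos(kπ/111); ρ_J = cos(π/111) = 0.9996.
√(1−ρ_J²) = |sin(π/111)| = 0.02830
Then 2/(1+√(1−ρ_J²)) = 2/(1+0.02830); ω* = 2/1.02830 = 1.9450.
Hence ρ(B_{ω*}) = 1.9450 − 1 = 0.9450.

ω* = 1.9450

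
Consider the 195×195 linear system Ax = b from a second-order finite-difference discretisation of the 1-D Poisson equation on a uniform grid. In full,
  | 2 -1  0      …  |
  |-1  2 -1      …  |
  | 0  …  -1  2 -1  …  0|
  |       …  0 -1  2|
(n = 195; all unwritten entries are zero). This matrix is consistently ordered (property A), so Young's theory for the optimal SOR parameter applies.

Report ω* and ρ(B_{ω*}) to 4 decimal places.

ρ_J = max_k |cos(kπ/196)| = cos(π/196) = 0.9999
√(1−ρ_J²) = |sin(π/196)| = 0.01603
ω* = 2 / (1 + 0.01603) = 2 / 1.01603 ≈ 1.9684.
Hence ρ(B_{ω*}) = 1.9684 − 1 = 0.9684.

ω* = 1.9684, ρ_SOR = 0.9684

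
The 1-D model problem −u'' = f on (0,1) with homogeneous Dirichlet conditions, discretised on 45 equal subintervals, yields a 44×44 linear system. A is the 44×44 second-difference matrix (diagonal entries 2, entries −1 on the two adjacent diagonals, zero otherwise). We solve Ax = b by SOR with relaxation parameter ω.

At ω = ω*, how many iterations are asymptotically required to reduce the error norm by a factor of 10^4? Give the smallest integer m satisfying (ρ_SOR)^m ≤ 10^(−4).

[ρ_J] n=44: ρ(B_J) = cos(π/(n+1)) = cos(π/45) = 0.9975641.
root = sin(π/45) = 0.0697565  (since 1−cos² = sin²).
ω* = 2/(1+0.0697565) = 1.8695843
Hence ρ(B_{ω*}) = 1.8695843 − 1 = 0.8695843.
For 4 digits: m = 4·ln10 / (−ln 0.8695843) = 9.21034/0.13974 = 65.911; round up → m = 66.

m = 66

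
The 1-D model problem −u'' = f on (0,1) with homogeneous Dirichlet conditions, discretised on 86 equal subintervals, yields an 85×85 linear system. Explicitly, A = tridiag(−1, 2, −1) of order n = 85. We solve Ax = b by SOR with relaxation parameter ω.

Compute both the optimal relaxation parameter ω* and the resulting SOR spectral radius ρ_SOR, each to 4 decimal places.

ω* = 1.9295, ρ_SOR = 0.9295

With n=85, ρ(Jacobi) = cos(π/86) = 0.9993.
root = sin(π/86) = 0.03652  (since 1−cos² = sin²).
Then 2/(1+√(1−ρ_J²)) = 2/(1+0.03652); ω* = 2/1.03652 = 1.9295.
ρ(B_{ω*}) = ω*−1 = 0.9295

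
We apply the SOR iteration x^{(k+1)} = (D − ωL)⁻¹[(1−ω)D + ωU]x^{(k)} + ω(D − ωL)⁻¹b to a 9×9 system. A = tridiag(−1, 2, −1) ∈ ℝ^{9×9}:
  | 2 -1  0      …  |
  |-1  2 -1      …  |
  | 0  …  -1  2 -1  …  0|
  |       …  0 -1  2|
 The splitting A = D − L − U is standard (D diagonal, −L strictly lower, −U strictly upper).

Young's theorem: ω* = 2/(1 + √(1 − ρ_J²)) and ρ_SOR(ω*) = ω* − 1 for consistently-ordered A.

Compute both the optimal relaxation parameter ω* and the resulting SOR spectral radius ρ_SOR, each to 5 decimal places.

ω* = 1.52786, ρ_SOR = 0.52786

ρ_J = max_k |cos(kπ/10)| = cos(π/10) = 0.95106
root = sin(π/10) = 0.309017  (since 1−cos² = sin²).
Then 2/(1+√(1−ρ_J²)) = 2/(1+0.309017); ω* = 2/1.309017 = 1.52786.
At ω = 1.52786 every |λ(B_ω)| = ω−1, so ρ_SOR = 0.52786.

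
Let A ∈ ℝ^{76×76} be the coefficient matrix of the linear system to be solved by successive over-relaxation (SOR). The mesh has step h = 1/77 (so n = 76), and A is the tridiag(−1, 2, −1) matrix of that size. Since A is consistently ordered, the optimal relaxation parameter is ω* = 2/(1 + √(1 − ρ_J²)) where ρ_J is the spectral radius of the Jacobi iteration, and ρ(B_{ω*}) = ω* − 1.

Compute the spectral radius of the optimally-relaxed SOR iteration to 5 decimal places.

ρ_SOR = 0.92162

With n=76, ρ(Jacobi) = cos(π/77) = 0.99917.
√(1 − cos²(π/77)) = sin(π/77) ≈ 0.040789.
ω* = 2 / (1 + 0.040789) = 2 / 1.040789 ≈ 1.92162.
ρ_SOR = ω* − 1 = 1.92162 − 1 = 0.92162.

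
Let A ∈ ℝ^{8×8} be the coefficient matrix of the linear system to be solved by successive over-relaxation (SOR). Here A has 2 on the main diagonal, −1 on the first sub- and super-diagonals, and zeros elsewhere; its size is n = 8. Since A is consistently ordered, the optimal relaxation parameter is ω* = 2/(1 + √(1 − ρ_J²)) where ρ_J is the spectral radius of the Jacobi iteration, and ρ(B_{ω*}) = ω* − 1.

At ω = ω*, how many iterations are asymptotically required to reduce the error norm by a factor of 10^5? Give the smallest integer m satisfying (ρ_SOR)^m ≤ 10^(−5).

m = 17

With n=8, ρ(Jacobi) = cos(π/9) = 0.9396926.
√(1−ρ_J²) simplifies to sin(π/9) = 0.3420201.
Young: ω* = 2/(1+√(1−ρ_J²)) = 2/(1+0.3420201) = 2/1.3420201 = 1.4902906.
and ρ(B_{ω*}) = 1.4902906 − 1 = 0.4902906.
m ≥ 5·ln10 / (−ln 0.4902906) = 16.153; smallest integer m = 17.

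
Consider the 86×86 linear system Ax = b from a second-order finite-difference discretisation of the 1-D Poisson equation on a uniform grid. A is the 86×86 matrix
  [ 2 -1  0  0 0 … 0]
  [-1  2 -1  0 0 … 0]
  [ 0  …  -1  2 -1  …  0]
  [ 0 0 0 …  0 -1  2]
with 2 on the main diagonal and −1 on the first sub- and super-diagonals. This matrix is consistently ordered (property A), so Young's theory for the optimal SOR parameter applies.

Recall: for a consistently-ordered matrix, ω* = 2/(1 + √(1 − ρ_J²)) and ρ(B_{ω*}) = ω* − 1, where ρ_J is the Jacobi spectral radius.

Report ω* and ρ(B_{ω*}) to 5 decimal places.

ω* = 1.93031, ρ_SOR = 0.93031

With n=86, ρ(Jacobi) = cos(π/87) = 0.99935.
root = sin(π/87) = 0.036102  (since 1−cos² = sin²).
Young: ω* = 2/(1+√(1−ρ_J²)) = 2/(1+0.036102) = 2/1.036102 = 1.93031.
ρ(B_{ω*}) = ω*−1 = 0.93031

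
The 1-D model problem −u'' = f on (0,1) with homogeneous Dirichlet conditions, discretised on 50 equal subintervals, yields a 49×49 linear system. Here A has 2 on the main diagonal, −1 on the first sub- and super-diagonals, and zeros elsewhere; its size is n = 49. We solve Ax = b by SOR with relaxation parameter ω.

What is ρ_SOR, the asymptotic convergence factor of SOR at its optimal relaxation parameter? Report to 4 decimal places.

n=49: λ(B_J) = 1 − λ(A)/2 = cos(kπ/50); k=1 gives ρ_J = 0.9980.
√(1−ρ_J²) simplifies to sin(π/50) = 0.06279.
ω* = 2/(1 + 0.06279) = 2/1.06279 = 1.8818.
ρ_SOR = ω* − 1 = 1.8818 − 1 = 0.8818.

ρ_SOR = 0.8818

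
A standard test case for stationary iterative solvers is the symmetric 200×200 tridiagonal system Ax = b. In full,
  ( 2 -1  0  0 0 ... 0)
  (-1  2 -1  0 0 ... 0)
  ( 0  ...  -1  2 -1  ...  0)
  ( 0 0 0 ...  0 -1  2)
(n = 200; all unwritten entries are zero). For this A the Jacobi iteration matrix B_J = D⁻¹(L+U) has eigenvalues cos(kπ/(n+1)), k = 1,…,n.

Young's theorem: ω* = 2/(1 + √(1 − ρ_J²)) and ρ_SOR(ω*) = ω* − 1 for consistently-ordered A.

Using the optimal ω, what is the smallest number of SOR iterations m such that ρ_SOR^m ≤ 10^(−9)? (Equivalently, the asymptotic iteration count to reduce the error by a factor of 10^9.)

½·tridiag(1,0,1) at n=200: λ_k = cos(kπ/201); max |λ| at k=1 ⇒ ρ_J = cos(π/201) ≈ 0.9998779.
√(1−ρ_J²) simplifies to sin(π/201) = 0.0156292.
ω* = 2/(1+0.0156292) = 1.9692226
and ρ(B_{ω*}) = 1.9692226 − 1 = 0.9692226.
(0.9692226)^m ≤ 10^{−9}  ⇒  m·ln(0.9692226) ≤ −9·ln10  ⇒  m ≥ 662.912  ⇒  m = 663

m = 663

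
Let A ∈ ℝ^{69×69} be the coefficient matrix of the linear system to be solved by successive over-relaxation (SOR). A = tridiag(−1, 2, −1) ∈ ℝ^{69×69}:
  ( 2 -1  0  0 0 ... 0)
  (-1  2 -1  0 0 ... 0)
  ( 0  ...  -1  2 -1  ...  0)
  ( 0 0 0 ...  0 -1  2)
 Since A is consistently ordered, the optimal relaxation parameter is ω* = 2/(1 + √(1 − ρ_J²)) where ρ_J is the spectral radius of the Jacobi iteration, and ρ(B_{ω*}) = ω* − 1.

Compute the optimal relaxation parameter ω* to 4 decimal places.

With n=69, ρ(Jacobi) = cos(π/70) = 0.9990.
√(1 − cos²(π/70)) = sin(π/70) ≈ 0.04486.
Young: ω* = 2/(1+√(1−ρ_J²)) = 2/(1+0.04486) = 2/1.04486 = 1.9141.
Hence ρ(B_{ω*}) = 1.9141 − 1 = 0.9141.

ω* = 1.9141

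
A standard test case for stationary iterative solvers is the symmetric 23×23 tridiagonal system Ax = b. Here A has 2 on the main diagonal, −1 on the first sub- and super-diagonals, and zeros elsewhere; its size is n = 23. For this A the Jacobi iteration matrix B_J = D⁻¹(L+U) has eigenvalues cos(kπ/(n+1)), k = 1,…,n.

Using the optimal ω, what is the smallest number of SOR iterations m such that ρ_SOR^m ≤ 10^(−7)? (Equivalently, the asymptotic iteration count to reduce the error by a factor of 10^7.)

spectrum of D⁻¹(L+U) = {cos(kπ/24) : 1≤k≤23}; ρ_J = cos(π/24) = 0.9914449.
√(1−ρ_J²) simplifies to sin(π/24) = 0.1305262.
Then 2/(1+√(1−ρ_J²)) = 2/(1+0.1305262); ω* = 2/1.1305262 = 1.7690877.
ρ(B_{ω*}) = ω*−1 = 0.7690877
7·ln10 = 16.1181; −ln(0.7690877) = 0.26255; m = ⌈16.1181/0.26255⌉ = ⌈61.391⌉ = 62.

m = 62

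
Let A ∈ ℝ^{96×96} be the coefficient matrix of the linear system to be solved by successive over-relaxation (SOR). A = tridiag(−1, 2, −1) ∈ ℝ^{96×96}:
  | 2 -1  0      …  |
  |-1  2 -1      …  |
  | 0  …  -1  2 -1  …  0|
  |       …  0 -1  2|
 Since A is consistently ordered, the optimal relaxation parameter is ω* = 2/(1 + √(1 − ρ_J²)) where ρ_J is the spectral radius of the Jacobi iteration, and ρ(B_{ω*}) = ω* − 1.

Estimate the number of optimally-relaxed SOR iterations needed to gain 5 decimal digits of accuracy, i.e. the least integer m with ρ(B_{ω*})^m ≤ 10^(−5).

[ρ_J] n=96: ρ(B_J) = cos(π/(n+1)) = cos(π/97) = 0.9994756.
1 − cos²(π/97) = sin²(π/97) ⇒ √(1−ρ_J²) = sin(π/97) = 0.0323819.
ω* = 2/(1 + 0.0323819) = 2/1.0323819 = 1.9372676.
and ρ(B_{ω*}) = 1.9372676 − 1 = 0.9372676.
m ≥ 5·ln10 / (−ln 0.9372676) = 177.706; smallest integer m = 178.

m = 178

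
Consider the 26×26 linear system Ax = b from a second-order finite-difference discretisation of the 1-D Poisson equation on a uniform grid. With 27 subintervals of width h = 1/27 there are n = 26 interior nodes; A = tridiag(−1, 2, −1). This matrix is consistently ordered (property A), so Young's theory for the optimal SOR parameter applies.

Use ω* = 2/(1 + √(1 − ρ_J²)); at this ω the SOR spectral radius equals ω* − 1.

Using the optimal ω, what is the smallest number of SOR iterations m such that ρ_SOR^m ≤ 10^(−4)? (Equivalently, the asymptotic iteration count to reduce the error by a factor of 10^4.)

m = 40

With n=26, ρ(Jacobi) = cos(π/27) = 0.9932384.
1 − cos²(π/27) = sin²(π/27) ⇒ √(1−ρ_J²) = sin(π/27) = 0.1160929.
So ω* = 2/1.1160929 = 1.7919655 (Young).
and ρ(B_{ω*}) = 1.7919655 − 1 = 0.7919655.
(0.7919655)^m ≤ 10^{−4}  ⇒  m·ln(0.7919655) ≤ −4·ln10  ⇒  m ≥ 39.489  ⇒  m = 40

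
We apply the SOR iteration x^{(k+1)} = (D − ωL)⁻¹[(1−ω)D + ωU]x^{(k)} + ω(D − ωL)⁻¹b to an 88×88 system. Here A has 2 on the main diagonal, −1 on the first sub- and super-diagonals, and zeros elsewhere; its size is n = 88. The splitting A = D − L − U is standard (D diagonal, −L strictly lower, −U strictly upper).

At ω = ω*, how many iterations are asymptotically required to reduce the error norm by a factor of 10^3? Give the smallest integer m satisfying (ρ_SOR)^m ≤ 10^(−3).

B_J for the 88×88 system has eigenvalues cos(kπ/89); ρ_J = cos(π/89) = 0.9993771.
√(1−ρ_J²) simplifies to sin(π/89) = 0.0352915.
Young: ω* = 2/(1+√(1−ρ_J²)) = 2/(1+0.0352915) = 2/1.0352915 = 1.9318231.
At ω = 1.9318231 every |λ(B_ω)| = ω−1, so ρ_SOR = 0.9318231.
(0.9318231)^m ≤ 10^{−3}  ⇒  m·ln(0.9318231) ≤ −3·ln10  ⇒  m ≥ 97.827  ⇒  m = 98

m = 98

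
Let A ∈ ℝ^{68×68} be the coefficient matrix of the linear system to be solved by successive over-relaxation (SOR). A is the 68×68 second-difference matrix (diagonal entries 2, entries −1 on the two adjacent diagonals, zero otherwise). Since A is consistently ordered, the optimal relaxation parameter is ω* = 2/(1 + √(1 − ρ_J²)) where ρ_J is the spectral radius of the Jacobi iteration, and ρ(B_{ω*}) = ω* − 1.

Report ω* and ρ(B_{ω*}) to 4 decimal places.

ω* = 1.9129, ρ_SOR = 0.9129

With n=68, ρ(Jacobi) = cos(π/69) = 0.9990.
1 − cos²(π/69) = sin²(π/69) ⇒ √(1−ρ_J²) = sin(π/69) = 0.04551.
ω* = 2 / (1 + 0.04551) = 2 / 1.04551 ≈ 1.9129.
[ρ_SOR] ω* − 1 = 0.9129.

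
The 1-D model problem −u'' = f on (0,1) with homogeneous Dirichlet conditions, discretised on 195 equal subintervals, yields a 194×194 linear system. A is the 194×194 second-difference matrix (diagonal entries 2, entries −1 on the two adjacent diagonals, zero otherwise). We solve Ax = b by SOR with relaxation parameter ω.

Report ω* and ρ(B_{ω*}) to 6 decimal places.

With n=194, ρ(Jacobi) = cos(π/195) = 0.999870.
root = sin(π/195) = 0.0161100  (since 1−cos² = sin²).
ω* = 2 / (1 + 0.0161100) = 2 / 1.0161100 ≈ 1.968291.
ρ_SOR = ω* − 1 ≈ 0.968291.

ω* = 1.968291, ρ_SOR = 0.968291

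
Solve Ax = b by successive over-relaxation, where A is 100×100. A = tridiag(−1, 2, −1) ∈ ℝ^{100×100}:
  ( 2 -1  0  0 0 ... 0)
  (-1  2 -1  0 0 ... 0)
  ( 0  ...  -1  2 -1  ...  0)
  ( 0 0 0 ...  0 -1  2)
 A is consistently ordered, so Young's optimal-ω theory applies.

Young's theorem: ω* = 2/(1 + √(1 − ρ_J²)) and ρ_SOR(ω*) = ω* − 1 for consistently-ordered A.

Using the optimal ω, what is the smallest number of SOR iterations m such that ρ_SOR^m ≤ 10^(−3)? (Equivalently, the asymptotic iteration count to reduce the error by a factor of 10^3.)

spectrum of D⁻¹(L+U) = {cos(kπ/101) : 1≤k≤100}; ρ_J = cos(π/101) = 0.9995163.
√(1−ρ_J²) = |sin(π/101)| = 0.0310999
ω* = 2/(1 + 0.0310999) = 2/1.0310999 = 1.9396763.
At ω = 1.9396763 every |λ(B_ω)| = ω−1, so ρ_SOR = 0.9396763.
(0.9396763)^m ≤ 10^{−3}  ⇒  m·ln(0.9396763) ≤ −3·ln10  ⇒  m ≥ 111.022  ⇒  m = 112

m = 112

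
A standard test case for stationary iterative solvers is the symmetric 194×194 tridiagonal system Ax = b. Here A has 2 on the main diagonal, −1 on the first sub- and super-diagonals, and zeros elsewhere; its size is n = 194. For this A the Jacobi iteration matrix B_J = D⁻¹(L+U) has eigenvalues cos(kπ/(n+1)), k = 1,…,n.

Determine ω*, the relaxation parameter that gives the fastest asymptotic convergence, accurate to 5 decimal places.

ω* = 1.96829

[ρ_J] n=194: ρ(B_J) = cos(π/(n+1)) = cos(π/195) = 0.99987.
√(1 − cos²(π/195)) = sin(π/195) ≈ 0.016110.
Then 2/(1+√(1−ρ_J²)) = 2/(1+0.016110); ω* = 2/1.016110 = 1.96829.
ρ(B_{ω*}) = ω*−1 = 0.96829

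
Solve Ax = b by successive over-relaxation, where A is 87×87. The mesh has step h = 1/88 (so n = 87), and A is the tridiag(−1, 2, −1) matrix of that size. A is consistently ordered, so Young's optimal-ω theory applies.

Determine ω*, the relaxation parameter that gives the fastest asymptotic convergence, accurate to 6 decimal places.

spectrum of D⁻¹(L+U) = {cos(kπ/88) : 1≤k≤87}; ρ_J = cos(π/88) = 0.999363.
√(1−ρ_J²) simplifies to sin(π/88) = 0.0356923.
ω* = 2/(1+0.0356923) = 1.931075
Hence ρ(B_{ω*}) = 1.931075 − 1 = 0.931075.

ω* = 1.931075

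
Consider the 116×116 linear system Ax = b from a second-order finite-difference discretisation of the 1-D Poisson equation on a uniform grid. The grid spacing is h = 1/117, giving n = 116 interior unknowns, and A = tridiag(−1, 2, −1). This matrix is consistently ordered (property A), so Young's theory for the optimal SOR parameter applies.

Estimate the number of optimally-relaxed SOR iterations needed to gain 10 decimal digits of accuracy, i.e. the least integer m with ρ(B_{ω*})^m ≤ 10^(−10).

ρ_J = max_k |cos(kπ/117)| = cos(π/117) = 0.9996395
√(1 − cos²(π/117)) = sin(π/117) ≈ 0.0268480.
ω* = 2/(1+0.0268480) = 1.9477079
and ρ(B_{ω*}) = 1.9477079 − 1 = 0.9477079.
Need (0.9477079)^m ≤ 10^(−10): m ≥ 10·ln10/|ln 0.9477079| = 23.0259/0.0537089 = 428.717 ⇒ m = 429.

m = 429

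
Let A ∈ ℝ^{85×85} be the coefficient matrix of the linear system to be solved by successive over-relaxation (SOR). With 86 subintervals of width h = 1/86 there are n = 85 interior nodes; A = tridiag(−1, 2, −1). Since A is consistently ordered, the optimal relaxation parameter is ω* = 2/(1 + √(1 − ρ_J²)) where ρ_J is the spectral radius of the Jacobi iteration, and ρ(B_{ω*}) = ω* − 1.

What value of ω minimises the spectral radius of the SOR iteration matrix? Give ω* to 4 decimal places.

ω* = 1.9295

With n=85, ρ(Jacobi) = cos(π/86) = 0.9993.
√(1−ρ_J²) = |sin(π/86)| = 0.03652
ω* = 2/(1+0.03652) = 1.9295
ρ(B_{ω*}) = ω*−1 = 0.9295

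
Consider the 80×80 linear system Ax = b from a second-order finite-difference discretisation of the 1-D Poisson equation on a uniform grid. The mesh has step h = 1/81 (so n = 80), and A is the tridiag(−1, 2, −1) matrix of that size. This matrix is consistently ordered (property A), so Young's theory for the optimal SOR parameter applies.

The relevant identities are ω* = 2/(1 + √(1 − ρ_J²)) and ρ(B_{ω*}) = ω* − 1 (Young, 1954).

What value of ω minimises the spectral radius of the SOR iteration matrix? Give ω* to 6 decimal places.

ω* = 1.925344

ρ_J = max_k |cos(kπ/81)| = cos(π/81) = 0.999248
1 − cos²(π/81) = sin²(π/81) ⇒ √(1−ρ_J²) = sin(π/81) = 0.0387754.
[ω*] 2 ÷ (1 + 0.0387754) = 2 ÷ 1.0387754 = 1.925344.
ρ(B_{ω*}) = ω*−1 = 0.925344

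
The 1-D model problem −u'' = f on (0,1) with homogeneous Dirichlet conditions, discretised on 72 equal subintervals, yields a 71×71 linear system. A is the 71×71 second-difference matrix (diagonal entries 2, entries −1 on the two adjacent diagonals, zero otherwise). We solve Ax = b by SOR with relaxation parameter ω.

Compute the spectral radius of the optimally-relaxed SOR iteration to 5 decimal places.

ρ_SOR = 0.91641

B_J for the 71×71 system has eigenvalues cos(kπ/72); ρ_J = cos(π/72) = 0.99905.
√(1 − cos²(π/72)) = sin(π/72) ≈ 0.043619.
Then 2/(1+√(1−ρ_J²)) = 2/(1+0.043619); ω* = 2/1.043619 = 1.91641.
ρ(B_{ω*}) = ω*−1 = 0.91641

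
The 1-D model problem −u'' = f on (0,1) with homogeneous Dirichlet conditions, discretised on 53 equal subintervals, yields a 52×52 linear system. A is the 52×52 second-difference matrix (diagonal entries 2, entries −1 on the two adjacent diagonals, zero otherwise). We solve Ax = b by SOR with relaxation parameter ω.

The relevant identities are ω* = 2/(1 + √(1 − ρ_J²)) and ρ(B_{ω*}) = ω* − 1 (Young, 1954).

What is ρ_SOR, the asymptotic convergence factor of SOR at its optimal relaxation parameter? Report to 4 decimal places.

ρ_J = max_k |cos(kπ/53)| = cos(π/53) = 0.9982
root = sin(π/53) = 0.05924  (since 1−cos² = sin²).
Then 2/(1+√(1−ρ_J²)) = 2/(1+0.05924); ω* = 2/1.05924 = 1.8881.
and ρ(B_{ω*}) = 1.8881 − 1 = 0.8881.

ρ_SOR = 0.8881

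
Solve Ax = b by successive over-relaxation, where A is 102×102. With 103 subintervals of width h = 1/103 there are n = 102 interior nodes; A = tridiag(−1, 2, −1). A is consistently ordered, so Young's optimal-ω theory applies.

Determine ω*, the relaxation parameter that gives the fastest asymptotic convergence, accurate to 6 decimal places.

spectrum of D⁻¹(L+U) = {cos(kπ/103) : 1≤k≤102}; ρ_J = cos(π/103) = 0.999535.
1 − cos²(π/103) = sin²(π/103) ⇒ √(1−ρ_J²) = sin(π/103) = 0.0304962.
So ω* = 2/1.0304962 = 1.940813 (Young).
ρ_SOR = ω* − 1 = 1.940813 − 1 = 0.940813.

ω* = 1.940813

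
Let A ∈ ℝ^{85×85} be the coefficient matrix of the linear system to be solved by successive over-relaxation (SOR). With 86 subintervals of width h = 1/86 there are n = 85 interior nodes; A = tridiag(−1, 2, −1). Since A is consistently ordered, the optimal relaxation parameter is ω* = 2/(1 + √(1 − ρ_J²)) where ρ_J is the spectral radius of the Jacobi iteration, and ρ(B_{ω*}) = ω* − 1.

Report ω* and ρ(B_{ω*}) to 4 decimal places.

ω* = 1.9295, ρ_SOR = 0.9295

B_J for the 85×85 system has eigenvalues cos(kπ/86); ρ_J = cos(π/86) = 0.9993.
√(1 − cos²(π/86)) = sin(π/86) ≈ 0.03652.
[ω*] 2 ÷ (1 + 0.03652) = 2 ÷ 1.03652 = 1.9295.
and ρ(B_{ω*}) = 1.9295 − 1 = 0.9295.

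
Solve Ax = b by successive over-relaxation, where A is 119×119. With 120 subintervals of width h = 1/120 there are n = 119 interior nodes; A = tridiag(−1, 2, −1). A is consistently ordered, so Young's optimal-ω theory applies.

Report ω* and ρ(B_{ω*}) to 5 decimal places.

ω* = 1.94898, ρ_SOR = 0.94898

With n=119, ρ(Jacobi) = cos(π/120) = 0.99966.
root = sin(π/120) = 0.026177  (since 1−cos² = sin²).
Young: ω* = 2/(1+√(1−ρ_J²)) = 2/(1+0.026177) = 2/1.026177 = 1.94898.
Hence ρ(B_{ω*}) = 1.94898 − 1 = 0.94898.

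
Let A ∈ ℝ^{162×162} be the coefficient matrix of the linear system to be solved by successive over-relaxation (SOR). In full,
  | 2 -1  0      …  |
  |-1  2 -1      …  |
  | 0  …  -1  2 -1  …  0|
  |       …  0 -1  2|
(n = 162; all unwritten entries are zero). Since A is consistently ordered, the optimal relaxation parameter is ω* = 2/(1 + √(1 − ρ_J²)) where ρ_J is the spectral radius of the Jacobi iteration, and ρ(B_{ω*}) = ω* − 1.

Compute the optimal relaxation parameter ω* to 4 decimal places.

½·tridiag(1,0,1) at n=162: λ_k = cos(kπ/163); max |λ| at k=1 ⇒ ρ_J = cos(π/163) ≈ 0.9998.
√(1 − cos²(π/163)) = sin(π/163) ≈ 0.01927.
So ω* = 2/1.01927 = 1.9622 (Young).
and ρ(B_{ω*}) = 1.9622 − 1 = 0.9622.

ω* = 1.9622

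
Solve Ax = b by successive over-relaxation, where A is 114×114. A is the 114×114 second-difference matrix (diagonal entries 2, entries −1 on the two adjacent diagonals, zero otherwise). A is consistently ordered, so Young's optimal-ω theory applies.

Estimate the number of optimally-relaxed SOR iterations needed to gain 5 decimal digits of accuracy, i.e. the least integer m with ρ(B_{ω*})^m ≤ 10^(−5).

m = 211

n=114: λ(B_J) = 1 − λ(A)/2 = cos(kπ/115); k=1 gives ρ_J = 0.9996269.
√(1−ρ_J²) simplifies to sin(π/115) = 0.0273148.
[ω*] 2 ÷ (1 + 0.0273148) = 2 ÷ 1.0273148 = 1.9468229.
[ρ_SOR] ω* − 1 = 0.9468229.
ρ_SOR^m ≤ 10^(−5) ⇔ m ≥ 5·ln10/(−ln 0.9468229) = 11.5129/0.0546432 = 210.692; m = ⌈210.692⌉ = 211.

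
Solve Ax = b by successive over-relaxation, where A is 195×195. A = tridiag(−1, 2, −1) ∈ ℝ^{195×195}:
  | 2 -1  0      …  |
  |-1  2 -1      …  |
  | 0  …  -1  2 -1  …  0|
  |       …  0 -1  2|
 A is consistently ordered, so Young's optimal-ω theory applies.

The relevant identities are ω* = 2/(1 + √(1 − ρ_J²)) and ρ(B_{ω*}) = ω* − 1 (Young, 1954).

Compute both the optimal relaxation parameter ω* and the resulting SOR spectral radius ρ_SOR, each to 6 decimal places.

With n=195, ρ(Jacobi) = cos(π/196) = 0.999872.
√(1 − cos²(π/196)) = sin(π/196) ≈ 0.0160278.
Young: ω* = 2/(1+√(1−ρ_J²)) = 2/(1+0.0160278) = 2/1.0160278 = 1.968450.
ρ_SOR = ω* − 1 ≈ 0.968450.

ω* = 1.968450, ρ_SOR = 0.968450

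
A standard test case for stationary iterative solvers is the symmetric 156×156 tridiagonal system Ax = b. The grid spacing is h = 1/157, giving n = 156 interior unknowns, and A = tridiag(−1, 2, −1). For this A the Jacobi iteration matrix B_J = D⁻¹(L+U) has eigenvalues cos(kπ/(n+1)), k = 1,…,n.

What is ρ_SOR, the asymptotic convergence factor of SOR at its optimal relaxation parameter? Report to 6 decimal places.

ρ_SOR = 0.960767

n=156: λ(B_J) = 1 − λ(A)/2 = cos(kπ/157); k=1 gives ρ_J = 0.999800.
1 − cos²(π/157) = sin²(π/157) ⇒ √(1−ρ_J²) = sin(π/157) = 0.0200088.
ω* = 2/(1 + 0.0200088) = 2/1.0200088 = 1.960767.
and ρ(B_{ω*}) = 1.960767 − 1 = 0.960767.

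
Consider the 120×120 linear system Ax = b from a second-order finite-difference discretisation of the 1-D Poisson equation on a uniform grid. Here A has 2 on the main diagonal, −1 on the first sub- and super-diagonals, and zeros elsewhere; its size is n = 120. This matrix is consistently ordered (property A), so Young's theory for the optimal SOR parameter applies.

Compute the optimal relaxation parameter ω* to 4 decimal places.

ρ_J = max_k |cos(kπ/121)| = cos(π/121) = 0.9997
√(1 − cos²(π/121)) = sin(π/121) ≈ 0.02596.
ω* = 2/(1+0.02596) = 1.9494
ρ_SOR = ω* − 1 = 1.9494 − 1 = 0.9494.

ω* = 1.9494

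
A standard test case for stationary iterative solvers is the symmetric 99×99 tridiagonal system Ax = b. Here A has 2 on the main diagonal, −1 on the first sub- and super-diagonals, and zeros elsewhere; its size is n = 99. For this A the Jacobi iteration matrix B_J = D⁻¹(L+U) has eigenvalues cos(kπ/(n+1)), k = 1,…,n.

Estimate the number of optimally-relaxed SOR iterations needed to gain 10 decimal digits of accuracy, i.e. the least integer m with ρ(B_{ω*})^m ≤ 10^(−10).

n=99: λ(B_J) = 1 − λ(A)/2 = cos(kπ/100); k=1 gives ρ_J = 0.9995066.
√(1−ρ_J²) = |sin(π/100)| = 0.0314108
[ω*] 2 ÷ (1 + 0.0314108) = 2 ÷ 1.0314108 = 1.9390916.
Hence ρ(B_{ω*}) = 1.9390916 − 1 = 0.9390916.
Need (0.9390916)^m ≤ 10^(−10): m ≥ 10·ln10/|ln 0.9390916| = 23.0259/0.0628423 = 366.408 ⇒ m = 367.

m = 367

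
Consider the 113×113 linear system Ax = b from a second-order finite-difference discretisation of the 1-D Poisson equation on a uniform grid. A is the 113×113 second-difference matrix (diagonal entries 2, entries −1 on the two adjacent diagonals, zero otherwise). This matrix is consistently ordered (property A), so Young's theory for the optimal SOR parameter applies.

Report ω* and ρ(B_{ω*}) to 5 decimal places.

ω* = 1.94637, ρ_SOR = 0.94637

½·tridiag(1,0,1) at n=113: λ_k = cos(kπ/114); max |λ| at k=1 ⇒ ρ_J = cos(π/114) ≈ 0.99962.
√(1−ρ_J²) simplifies to sin(π/114) = 0.027554.
ω* = 2/(1 + 0.027554) = 2/1.027554 = 1.94637.
ρ_SOR = ω* − 1 ≈ 0.94637.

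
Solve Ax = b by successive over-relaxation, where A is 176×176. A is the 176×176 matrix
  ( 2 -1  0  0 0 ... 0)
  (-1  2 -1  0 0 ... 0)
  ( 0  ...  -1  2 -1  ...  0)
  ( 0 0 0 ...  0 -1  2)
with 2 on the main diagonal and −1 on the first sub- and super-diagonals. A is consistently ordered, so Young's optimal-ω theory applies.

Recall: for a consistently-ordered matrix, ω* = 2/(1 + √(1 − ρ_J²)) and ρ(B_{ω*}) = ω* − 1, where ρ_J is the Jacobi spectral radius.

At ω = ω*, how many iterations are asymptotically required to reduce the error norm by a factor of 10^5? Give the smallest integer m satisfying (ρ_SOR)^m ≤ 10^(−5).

m = 325

½·tridiag(1,0,1) at n=176: λ_k = cos(kπ/177); max |λ| at k=1 ⇒ ρ_J = cos(π/177) ≈ 0.9998425.
√(1 − cos²(π/177)) = sin(π/177) ≈ 0.0177482.
Then 2/(1+√(1−ρ_J²)) = 2/(1+0.0177482); ω* = 2/1.0177482 = 1.9651226.
ρ_SOR = ω* − 1 = 1.9651226 − 1 = 0.9651226.
(0.9651226)^m ≤ 10^{−5}  ⇒  m·ln(0.9651226) ≤ −5·ln10  ⇒  m ≥ 324.306  ⇒  m = 325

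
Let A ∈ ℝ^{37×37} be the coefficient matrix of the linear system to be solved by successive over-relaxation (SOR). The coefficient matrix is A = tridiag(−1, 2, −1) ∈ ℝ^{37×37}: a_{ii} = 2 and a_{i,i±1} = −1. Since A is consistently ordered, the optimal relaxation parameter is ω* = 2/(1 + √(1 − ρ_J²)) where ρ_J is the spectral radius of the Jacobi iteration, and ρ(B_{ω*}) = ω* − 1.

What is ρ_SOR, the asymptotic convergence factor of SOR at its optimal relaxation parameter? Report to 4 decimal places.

ρ_J = max_k |cos(kπ/38)| = cos(π/38) = 0.9966
root = sin(π/38) = 0.08258  (since 1−cos² = sin²).
ω* = 2/(1 + 0.08258) = 2/1.08258 = 1.8474.
At ω = 1.8474 every |λ(B_ω)| = ω−1, so ρ_SOR = 0.8474.

ρ_SOR = 0.8474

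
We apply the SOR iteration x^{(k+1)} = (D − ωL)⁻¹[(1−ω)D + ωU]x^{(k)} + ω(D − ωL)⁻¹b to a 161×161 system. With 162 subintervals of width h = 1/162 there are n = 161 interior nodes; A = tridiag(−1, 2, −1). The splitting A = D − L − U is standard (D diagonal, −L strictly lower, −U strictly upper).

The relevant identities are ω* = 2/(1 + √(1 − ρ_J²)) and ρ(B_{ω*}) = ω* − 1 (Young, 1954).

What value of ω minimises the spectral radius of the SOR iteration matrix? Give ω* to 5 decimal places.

ω* = 1.96196

½·tridiag(1,0,1) at n=161: λ_k = cos(kπ/162); max |λ| at k=1 ⇒ ρ_J = cos(π/162) ≈ 0.99981.
√(1 − cos²(π/162)) = sin(π/162) ≈ 0.019391.
[ω*] 2 ÷ (1 + 0.019391) = 2 ÷ 1.019391 = 1.96196.
ρ_SOR = ω* − 1 ≈ 0.96196.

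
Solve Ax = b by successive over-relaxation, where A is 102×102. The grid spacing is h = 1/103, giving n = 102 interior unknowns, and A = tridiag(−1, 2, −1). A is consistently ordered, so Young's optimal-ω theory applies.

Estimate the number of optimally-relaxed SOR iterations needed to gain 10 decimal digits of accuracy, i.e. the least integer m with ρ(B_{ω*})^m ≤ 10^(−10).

m = 378

ρ_J = max_k |cos(kπ/103)| = cos(π/103) = 0.9995349
√(1−ρ_J²) simplifies to sin(π/103) = 0.0304962.
So ω* = 2/1.0304962 = 1.9408126 (Young).
Hence ρ(B_{ω*}) = 1.9408126 − 1 = 0.9408126.
(0.9408126)^m ≤ 10^{−10}  ⇒  m·ln(0.9408126) ≤ −10·ln10  ⇒  m ≥ 377.404  ⇒  m = 378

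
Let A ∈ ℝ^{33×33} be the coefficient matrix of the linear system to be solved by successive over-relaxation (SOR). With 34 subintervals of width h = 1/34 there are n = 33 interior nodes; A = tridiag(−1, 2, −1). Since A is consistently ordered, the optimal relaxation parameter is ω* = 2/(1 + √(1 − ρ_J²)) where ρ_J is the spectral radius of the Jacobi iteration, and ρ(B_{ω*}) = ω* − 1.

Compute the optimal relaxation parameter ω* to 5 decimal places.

½·tridiag(1,0,1) at n=33: λ_k = cos(kπ/34); max |λ| at k=1 ⇒ ρ_J = cos(π/34) ≈ 0.99573.
1 − cos²(π/34) = sin²(π/34) ⇒ √(1−ρ_J²) = sin(π/34) = 0.092268.
ω* = 2 / (1 + 0.092268) = 2 / 1.092268 ≈ 1.83105.
and ρ(B_{ω*}) = 1.83105 − 1 = 0.83105.

ω* = 1.83105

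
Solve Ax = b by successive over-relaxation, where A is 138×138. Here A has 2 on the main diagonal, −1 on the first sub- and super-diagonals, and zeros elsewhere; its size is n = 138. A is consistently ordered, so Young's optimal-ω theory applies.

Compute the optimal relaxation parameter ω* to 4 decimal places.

ω* = 1.9558

B_J for the 138×138 system has eigenvalues cos(kπ/139); ρ_J = cos(π/139) = 0.9997.
√(1 − cos²(π/139)) = sin(π/139) ≈ 0.02260.
So ω* = 2/1.02260 = 1.9558 (Young).
[ρ_SOR] ω* − 1 = 0.9558.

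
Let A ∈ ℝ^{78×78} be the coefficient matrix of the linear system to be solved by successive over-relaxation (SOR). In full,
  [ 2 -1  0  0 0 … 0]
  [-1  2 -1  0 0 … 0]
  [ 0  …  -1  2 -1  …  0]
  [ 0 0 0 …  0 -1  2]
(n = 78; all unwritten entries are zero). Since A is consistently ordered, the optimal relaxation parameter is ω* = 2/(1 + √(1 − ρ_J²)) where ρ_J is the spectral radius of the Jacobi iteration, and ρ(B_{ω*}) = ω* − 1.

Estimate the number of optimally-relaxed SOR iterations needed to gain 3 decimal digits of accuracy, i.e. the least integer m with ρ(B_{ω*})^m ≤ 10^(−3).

m = 87

spectrum of D⁻¹(L+U) = {cos(kπ/79) : 1≤k≤78}; ρ_J = cos(π/79) = 0.9992094.
1 − cos²(π/79) = sin²(π/79) ⇒ √(1−ρ_J²) = sin(π/79) = 0.0397565.
ω* = 2/(1 + 0.0397565) = 2/1.0397565 = 1.9235273.
ρ(B_{ω*}) = ω*−1 = 0.9235273
Need (0.9235273)^m ≤ 10^(−3): m ≥ 3·ln10/|ln 0.9235273| = 6.90776/0.0795549 = 86.830 ⇒ m = 87.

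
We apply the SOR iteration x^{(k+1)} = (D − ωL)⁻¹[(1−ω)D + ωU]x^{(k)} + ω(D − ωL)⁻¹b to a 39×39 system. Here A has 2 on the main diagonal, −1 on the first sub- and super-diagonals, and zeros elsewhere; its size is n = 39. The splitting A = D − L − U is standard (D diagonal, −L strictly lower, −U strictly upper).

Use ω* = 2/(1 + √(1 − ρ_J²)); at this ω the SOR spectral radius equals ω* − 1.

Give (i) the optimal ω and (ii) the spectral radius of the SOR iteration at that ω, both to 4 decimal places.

B_J for the 39×39 system has eigenvalues cos(kπ/40); ρ_J = cos(π/40) = 0.9969.
root = sin(π/40) = 0.07846  (since 1−cos² = sin²).
ω* = 2/(1+0.07846) = 1.8545
ρ(B_{ω*}) = ω*−1 = 0.8545

ω* = 1.8545, ρ_SOR = 0.8545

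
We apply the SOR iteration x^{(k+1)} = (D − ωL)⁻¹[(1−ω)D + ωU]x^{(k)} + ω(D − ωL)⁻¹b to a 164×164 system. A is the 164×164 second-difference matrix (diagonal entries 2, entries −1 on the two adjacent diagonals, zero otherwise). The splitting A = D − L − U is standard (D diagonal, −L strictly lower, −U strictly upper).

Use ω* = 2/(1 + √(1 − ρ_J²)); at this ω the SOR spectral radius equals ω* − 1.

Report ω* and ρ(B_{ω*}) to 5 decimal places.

ω* = 1.96263, ρ_SOR = 0.96263

With n=164, ρ(Jacobi) = cos(π/165) = 0.99982.
√(1−ρ_J²) simplifies to sin(π/165) = 0.019039.
So ω* = 2/1.019039 = 1.96263 (Young).
ρ(B_{ω*}) = ω*−1 = 0.96263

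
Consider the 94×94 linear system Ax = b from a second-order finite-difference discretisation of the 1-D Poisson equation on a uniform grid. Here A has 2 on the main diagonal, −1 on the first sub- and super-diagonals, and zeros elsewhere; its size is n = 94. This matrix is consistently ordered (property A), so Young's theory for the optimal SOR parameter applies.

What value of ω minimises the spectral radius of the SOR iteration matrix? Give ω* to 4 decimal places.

n=94: λ(B_J) = 1 − λ(A)/2 = cos(kπ/95); k=1 gives ρ_J = 0.9995.
√(1 − cos²(π/95)) = sin(π/95) ≈ 0.03306.
[ω*] 2 ÷ (1 + 0.03306) = 2 ÷ 1.03306 = 1.9360.
Hence ρ(B_{ω*}) = 1.9360 − 1 = 0.9360.

ω* = 1.9360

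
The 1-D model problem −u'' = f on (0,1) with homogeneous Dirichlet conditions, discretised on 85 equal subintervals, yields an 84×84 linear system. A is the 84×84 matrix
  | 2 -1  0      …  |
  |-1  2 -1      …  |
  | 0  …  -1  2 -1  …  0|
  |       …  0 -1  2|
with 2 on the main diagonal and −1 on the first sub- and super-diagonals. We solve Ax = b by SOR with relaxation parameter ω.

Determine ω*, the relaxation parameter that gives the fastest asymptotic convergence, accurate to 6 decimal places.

ω* = 1.928731

With n=84, ρ(Jacobi) = cos(π/85) = 0.999317.
√(1−ρ_J²) = |sin(π/85)| = 0.0369515
Then 2/(1+√(1−ρ_J²)) = 2/(1+0.0369515); ω* = 2/1.0369515 = 1.928731.
ρ(B_{ω*}) = ω*−1 = 0.928731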